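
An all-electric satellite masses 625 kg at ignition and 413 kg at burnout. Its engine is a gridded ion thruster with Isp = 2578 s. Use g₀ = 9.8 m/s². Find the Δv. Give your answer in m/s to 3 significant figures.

v_e = Isp · g₀ = 2578 × 9.8 = 25264.4 m/s.
From the ideal rocket equation, Δv = v_e · ln(m₀/m_f) = 25264.4 × ln(1.513) = 25264.4 × 0.4143 ≈ 10467.1 m/s.

Δv ≈ 10500 m/s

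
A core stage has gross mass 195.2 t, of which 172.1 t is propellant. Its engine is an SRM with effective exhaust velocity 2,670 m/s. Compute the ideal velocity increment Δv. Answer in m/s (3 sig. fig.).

m_f = m₀ − m_prop = 195.2 − 172.1 = 23.1 t.
Using Δv = v_e ln(m₀/m_f): Δv = v_e · ln(m₀/m_f) = 2670.0 × ln(8.45) = 2670.0 × 2.1342 ≈ 5698.3 m/s.

Δv ≈ 5700 m/s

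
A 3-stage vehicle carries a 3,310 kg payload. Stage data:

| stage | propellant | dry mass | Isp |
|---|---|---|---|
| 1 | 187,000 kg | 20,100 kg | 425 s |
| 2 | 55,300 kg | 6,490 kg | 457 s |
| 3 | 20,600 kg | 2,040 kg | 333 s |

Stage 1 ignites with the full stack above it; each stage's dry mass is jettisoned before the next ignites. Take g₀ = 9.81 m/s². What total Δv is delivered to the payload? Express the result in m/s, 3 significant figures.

Δv ≈ 13800 m/s

Ignition mass of stage 1 = 187,000+20,100 + 55,300+6,490 + 20,600+2,040 + 3,310 = 294,840 kg.
Stage 1: m₀ = 294,840 kg, m_f = 294,840 − 187,000 = 107,840 kg; Δv = 425×9.81×ln(2.734) = 4169.2×1.0058 ≈ 4193 m/s.
Stage 2: m₀ = 87,740 kg, m_f = 87,740 − 55,300 = 32,440 kg; Δv = 457×9.81×ln(2.705) = 4483.2×0.9950 ≈ 4461 m/s.
Stage 3: m₀ = 25,950 kg, m_f = 25,950 − 20,600 = 5,350 kg; Δv = 333×9.81×ln(4.85) = 3266.7×1.5791 ≈ 5158 m/s.
Total Δv = 4193 + 4461 + 5158 = 13812 m/s.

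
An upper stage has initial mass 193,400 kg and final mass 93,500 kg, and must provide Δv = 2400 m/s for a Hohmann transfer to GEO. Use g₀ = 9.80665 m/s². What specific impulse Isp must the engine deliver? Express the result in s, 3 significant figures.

Isp ≈ 337 s

ln(m₀/m_f) = ln(193400/93500) = ln(2.068) = 0.7268.
By the Tsiolkovsky rocket equation, v_e = Δv / ln(m₀/m_f) = 2400 / 0.7268 = 3302.2 m/s.
Isp = v_e / g₀ = 3302.2 / 9.80665 = 336.7 s.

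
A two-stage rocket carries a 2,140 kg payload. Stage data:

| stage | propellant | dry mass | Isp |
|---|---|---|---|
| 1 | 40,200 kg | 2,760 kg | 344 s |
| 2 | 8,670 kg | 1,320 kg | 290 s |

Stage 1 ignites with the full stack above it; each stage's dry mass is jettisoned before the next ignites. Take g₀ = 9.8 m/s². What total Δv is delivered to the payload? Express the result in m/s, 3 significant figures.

Δv ≈ 7980 m/s

Ignition mass of stage 1 = 40,200+2,760 + 8,670+1,320 + 2,140 = 55,090 kg.
Stage 1: m₀ = 55,090 kg, m_f = 55,090 − 40,200 = 14,890 kg; Δv = 344×9.8×ln(3.7) = 3371.2×1.3083 ≈ 4410 m/s.
Stage 2: m₀ = 12,130 kg, m_f = 12,130 − 8,670 = 3,460 kg; Δv = 290×9.8×ln(3.506) = 2842.0×1.2544 ≈ 3565 m/s.
Total Δv = 4410 + 3565 = 7975 m/s.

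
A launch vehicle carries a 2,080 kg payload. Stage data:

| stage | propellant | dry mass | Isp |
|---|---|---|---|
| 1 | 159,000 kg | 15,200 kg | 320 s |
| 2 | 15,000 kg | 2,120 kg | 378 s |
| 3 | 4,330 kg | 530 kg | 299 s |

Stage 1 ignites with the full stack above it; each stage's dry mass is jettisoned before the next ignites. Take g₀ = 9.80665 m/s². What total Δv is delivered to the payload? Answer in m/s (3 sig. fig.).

Δv ≈ 11600 m/s

Ignition mass of stage 1 = 159,000+15,200 + 15,000+2,120 + 4,330+530 + 2,080 = 198,260 kg.
Stage 1: m₀ = 198,260 kg, m_f = 198,260 − 159,000 = 39,260 kg; Δv = 320×9.80665×ln(5.05) = 3138.1×1.6194 ≈ 5082 m/s.
Stage 2: m₀ = 24,060 kg, m_f = 24,060 − 15,000 = 9,060 kg; Δv = 378×9.80665×ln(2.656) = 3706.9×0.9767 ≈ 3620 m/s.
Stage 3: m₀ = 6,940 kg, m_f = 6,940 − 4,330 = 2,610 kg; Δv = 299×9.80665×ln(2.659) = 2932.2×0.9780 ≈ 2868 m/s.
Total Δv = 5082 + 3620 + 2868 = 11570 m/s.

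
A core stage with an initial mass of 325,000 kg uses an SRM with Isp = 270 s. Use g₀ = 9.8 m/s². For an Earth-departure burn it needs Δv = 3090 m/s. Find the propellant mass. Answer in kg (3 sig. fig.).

v_e = Isp · g₀ = 270 × 9.8 = 2646.0 m/s.
m₀/m_f = exp(Δv / v_e) = exp(3090 / 2646.0) = exp(1.1678) = 3.2149.
m_f = 325,000 / 3.2149 = 101,092 kg, so propellant = m₀ − m_f = 325,000 − 101,092 = 223,908 kg.

propellant mass ≈ 224000 kg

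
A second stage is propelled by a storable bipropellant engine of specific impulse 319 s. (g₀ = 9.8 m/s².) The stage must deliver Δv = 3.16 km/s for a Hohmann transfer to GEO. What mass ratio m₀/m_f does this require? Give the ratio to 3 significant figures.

v_e = Isp · g₀ = 319 × 9.8 = 3126.2 m/s.
From the ideal rocket equation, m₀/m_f = exp(Δv / v_e) = exp(3160 / 3126.2) = exp(1.0108) = 2.7478.

mass ratio ≈ 2.75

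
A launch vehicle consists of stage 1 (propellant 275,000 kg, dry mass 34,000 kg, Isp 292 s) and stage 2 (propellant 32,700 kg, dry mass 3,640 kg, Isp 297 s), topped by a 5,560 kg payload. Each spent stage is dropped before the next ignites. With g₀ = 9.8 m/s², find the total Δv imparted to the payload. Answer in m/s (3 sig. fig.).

Δv ≈ 8790 m/s

Ignition mass of stage 1 = 275,000+34,000 + 32,700+3,640 + 5,560 = 350,900 kg.
Stage 1: m₀ = 350,900 kg, m_f = 350,900 − 275,000 = 75,900 kg; Δv = 292×9.8×ln(4.623) = 2861.6×1.5311 ≈ 4381 m/s.
Stage 2: m₀ = 41,900 kg, m_f = 41,900 − 32,700 = 9,200 kg; Δv = 297×9.8×ln(4.554) = 2910.6×1.5161 ≈ 4413 m/s.
Total Δv = 4381 + 4413 = 8794 m/s.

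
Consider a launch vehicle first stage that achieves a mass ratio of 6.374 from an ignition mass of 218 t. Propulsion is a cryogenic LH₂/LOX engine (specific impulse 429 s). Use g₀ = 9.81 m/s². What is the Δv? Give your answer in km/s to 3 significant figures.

Δv ≈ 7.80 km/s

v_e = Isp · g₀ = 429 × 9.81 = 4208.5 m/s.
Δv = v_e · ln(6.374) = 4208.5 × 1.8522 ≈ 7795.1 m/s.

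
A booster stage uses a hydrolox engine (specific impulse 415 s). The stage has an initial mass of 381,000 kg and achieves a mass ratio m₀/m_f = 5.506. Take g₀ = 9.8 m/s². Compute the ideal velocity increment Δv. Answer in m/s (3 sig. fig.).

v_e = Isp · g₀ = 415 × 9.8 = 4067.0 m/s.
Using Δv = v_e ln(m₀/m_f): Δv = v_e · ln(5.506) = 4067.0 × 1.7058 ≈ 6937.6 m/s.

Δv ≈ 6940 m/s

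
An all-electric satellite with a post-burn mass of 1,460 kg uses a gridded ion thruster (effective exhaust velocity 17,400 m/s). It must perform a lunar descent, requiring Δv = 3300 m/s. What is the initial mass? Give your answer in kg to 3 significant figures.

m₀/m_f = exp(Δv / v_e) = exp(3300 / 17400.0) = exp(0.1897) = 1.2088.
m₀ = m_f × 1.2088 = 1,460 × 1.2088 = 1,764.85 kg.

initial mass ≈ 1760 kg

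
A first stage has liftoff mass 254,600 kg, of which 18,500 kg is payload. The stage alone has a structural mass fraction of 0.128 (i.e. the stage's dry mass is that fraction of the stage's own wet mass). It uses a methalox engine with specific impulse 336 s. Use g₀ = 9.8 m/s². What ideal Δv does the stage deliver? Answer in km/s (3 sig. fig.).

Δv ≈ 5.44 km/s

Stage wet mass = m₀ − payload = 254,600 − 18,500 = 236,100 kg.
Stage dry mass = ε × stage wet mass = 0.128 × 236,100 = 30,220.8 kg.
Burnout mass m_f = stage dry + payload = 30,220.8 + 18,500 = 48,720.8 kg.
v_e = Isp · g₀ = 336 × 9.8 = 3292.8 m/s.
By the Tsiolkovsky rocket equation, Δv = v_e · ln(254,600/48,720.8) = 3292.8 × ln(5.226) = 3292.8 × 1.6536 ≈ 5445 m/s.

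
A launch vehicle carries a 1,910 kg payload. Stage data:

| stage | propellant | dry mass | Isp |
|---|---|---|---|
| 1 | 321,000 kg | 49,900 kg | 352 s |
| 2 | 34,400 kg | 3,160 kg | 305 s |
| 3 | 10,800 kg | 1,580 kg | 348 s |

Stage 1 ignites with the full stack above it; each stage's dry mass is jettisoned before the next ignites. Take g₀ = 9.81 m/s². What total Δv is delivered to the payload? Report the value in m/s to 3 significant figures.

Δv ≈ 13000 m/s

Ignition mass of stage 1 = 321,000+49,900 + 34,400+3,160 + 10,800+1,580 + 1,910 = 422,750 kg.
Stage 1: m₀ = 422,750 kg, m_f = 422,750 − 321,000 = 101,750 kg; Δv = 352×9.81×ln(4.155) = 3453.1×1.4243 ≈ 4918 m/s.
Stage 2: m₀ = 51,850 kg, m_f = 51,850 − 34,400 = 17,450 kg; Δv = 305×9.81×ln(2.971) = 2992.1×1.0890 ≈ 3258 m/s.
Stage 3: m₀ = 14,290 kg, m_f = 14,290 − 10,800 = 3,490 kg; Δv = 348×9.81×ln(4.095) = 3413.9×1.4097 ≈ 4812 m/s.
Total Δv = 4918 + 3258 + 4812 = 12988 m/s.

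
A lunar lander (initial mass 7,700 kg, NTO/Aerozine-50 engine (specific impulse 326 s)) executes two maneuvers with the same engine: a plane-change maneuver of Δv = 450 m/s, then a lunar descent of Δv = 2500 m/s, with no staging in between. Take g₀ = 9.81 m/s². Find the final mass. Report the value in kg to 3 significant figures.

final mass ≈ 3060 kg

v_e = Isp · g₀ = 326 × 9.81 = 3198.1 m/s.
After the first burn: m = 7700 × exp(−450/3198.1) = 7700 × 0.86874 = 6,689.3 kg.
After the second burn: m = 6,689.3 × exp(−2500/3198.1) = 6,689.3 × 0.45762 = 3,061.16 kg.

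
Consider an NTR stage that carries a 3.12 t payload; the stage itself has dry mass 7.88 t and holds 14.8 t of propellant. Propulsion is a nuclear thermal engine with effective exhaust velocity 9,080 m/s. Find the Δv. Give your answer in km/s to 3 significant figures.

Δv ≈ 7.74 km/s

m₀ = payload + dry + propellant = 3.12 + 7.88 + 14.8 = 25.8 t.
m_f = payload + dry = 3.12 + 7.88 = 11 t.
From the ideal rocket equation, Δv = v_e · ln(m₀/m_f) = 9080.0 × ln(2.345) = 9080.0 × 0.8525 ≈ 7740.5 m/s.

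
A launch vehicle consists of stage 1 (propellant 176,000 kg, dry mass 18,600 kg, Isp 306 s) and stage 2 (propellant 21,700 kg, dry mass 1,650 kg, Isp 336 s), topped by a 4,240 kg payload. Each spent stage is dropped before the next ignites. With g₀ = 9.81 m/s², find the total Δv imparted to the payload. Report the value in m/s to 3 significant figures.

Δv ≈ 9810 m/s

Ignition mass of stage 1 = 176,000+18,600 + 21,700+1,650 + 4,240 = 222,190 kg.
Stage 1: m₀ = 222,190 kg, m_f = 222,190 − 176,000 = 46,190 kg; Δv = 306×9.81×ln(4.81) = 3001.9×1.5708 ≈ 4715 m/s.
Stage 2: m₀ = 27,590 kg, m_f = 27,590 − 21,700 = 5,890 kg; Δv = 336×9.81×ln(4.684) = 3296.2×1.5442 ≈ 5090 m/s.
Total Δv = 4715 + 5090 = 9805 m/s.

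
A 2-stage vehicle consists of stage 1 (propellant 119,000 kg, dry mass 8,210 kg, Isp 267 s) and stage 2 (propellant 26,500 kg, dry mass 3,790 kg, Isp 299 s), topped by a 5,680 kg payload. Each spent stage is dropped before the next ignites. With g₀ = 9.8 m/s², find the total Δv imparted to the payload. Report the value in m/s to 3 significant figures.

Ignition mass of stage 1 = 119,000+8,210 + 26,500+3,790 + 5,680 = 163,180 kg.
Stage 1: m₀ = 163,180 kg, m_f = 163,180 − 119,000 = 44,180 kg; Δv = 267×9.8×ln(3.694) = 2616.6×1.3066 ≈ 3419 m/s.
Stage 2: m₀ = 35,970 kg, m_f = 35,970 − 26,500 = 9,470 kg; Δv = 299×9.8×ln(3.798) = 2930.2×1.3346 ≈ 3911 m/s.
Total Δv = 3419 + 3911 = 7330 m/s.

Δv ≈ 7330 m/s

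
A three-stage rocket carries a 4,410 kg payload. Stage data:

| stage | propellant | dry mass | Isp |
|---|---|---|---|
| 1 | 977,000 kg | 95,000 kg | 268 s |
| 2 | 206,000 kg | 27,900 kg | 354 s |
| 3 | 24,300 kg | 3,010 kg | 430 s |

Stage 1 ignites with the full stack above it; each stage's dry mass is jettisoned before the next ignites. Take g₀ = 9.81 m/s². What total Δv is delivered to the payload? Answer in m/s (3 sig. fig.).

Δv ≈ 14800 m/s

Ignition mass of stage 1 = 977,000+95,000 + 206,000+27,900 + 24,300+3,010 + 4,410 = 1,337,620 kg.
Stage 1: m₀ = 1,337,620 kg, m_f = 1,337,620 − 977,000 = 360,620 kg; Δv = 268×9.81×ln(3.709) = 2629.1×1.3108 ≈ 3446 m/s.
Stage 2: m₀ = 265,620 kg, m_f = 265,620 − 206,000 = 59,620 kg; Δv = 354×9.81×ln(4.455) = 3472.7×1.4941 ≈ 5189 m/s.
Stage 3: m₀ = 31,720 kg, m_f = 31,720 − 24,300 = 7,420 kg; Δv = 430×9.81×ln(4.275) = 4218.3×1.4528 ≈ 6128 m/s.
Total Δv = 3446 + 5189 + 6128 = 14763 m/s.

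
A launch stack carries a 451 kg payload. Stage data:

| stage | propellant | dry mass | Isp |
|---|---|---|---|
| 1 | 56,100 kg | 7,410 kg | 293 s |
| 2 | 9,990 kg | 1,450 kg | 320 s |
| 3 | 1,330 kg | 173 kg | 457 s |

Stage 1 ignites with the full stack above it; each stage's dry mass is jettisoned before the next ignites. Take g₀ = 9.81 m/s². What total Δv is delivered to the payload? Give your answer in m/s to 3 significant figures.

Δv ≈ 13200 m/s

Ignition mass of stage 1 = 56,100+7,410 + 9,990+1,450 + 1,330+173 + 451 = 76,904 kg.
Stage 1: m₀ = 76,904 kg, m_f = 76,904 − 56,100 = 20,804 kg; Δv = 293×9.81×ln(3.697) = 2874.3×1.3074 ≈ 3758 m/s.
Stage 2: m₀ = 13,394 kg, m_f = 13,394 − 9,990 = 3,404 kg; Δv = 320×9.81×ln(3.935) = 3139.2×1.3699 ≈ 4300 m/s.
Stage 3: m₀ = 1,954 kg, m_f = 1,954 − 1,330 = 624 kg; Δv = 457×9.81×ln(3.131) = 4483.2×1.1415 ≈ 5117 m/s.
Total Δv = 3758 + 4300 + 5117 = 13175 m/s.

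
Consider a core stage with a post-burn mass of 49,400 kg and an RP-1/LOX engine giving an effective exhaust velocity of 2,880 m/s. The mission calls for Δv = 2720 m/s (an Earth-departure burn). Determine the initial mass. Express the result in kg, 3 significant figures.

m₀/m_f = exp(Δv / v_e) = exp(2720 / 2880.0) = exp(0.9444) = 2.5714.
m₀ = m_f × 2.5714 = 49,400 × 2.5714 = 127,027 kg.

initial mass ≈ 127000 kg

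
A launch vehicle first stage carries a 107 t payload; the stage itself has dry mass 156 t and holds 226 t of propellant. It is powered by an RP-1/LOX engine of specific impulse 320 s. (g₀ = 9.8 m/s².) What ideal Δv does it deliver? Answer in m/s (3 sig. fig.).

v_e = Isp · g₀ = 320 × 9.8 = 3136.0 m/s.
m₀ = payload + dry + propellant = 107 + 156 + 226 = 489 t.
m_f = payload + dry = 107 + 156 = 263 t.
Using Δv = v_e ln(m₀/m_f): Δv = v_e · ln(m₀/m_f) = 3136.0 × ln(1.859) = 3136.0 × 0.6202 ≈ 1945.0 m/s.

Δv ≈ 1940 m/s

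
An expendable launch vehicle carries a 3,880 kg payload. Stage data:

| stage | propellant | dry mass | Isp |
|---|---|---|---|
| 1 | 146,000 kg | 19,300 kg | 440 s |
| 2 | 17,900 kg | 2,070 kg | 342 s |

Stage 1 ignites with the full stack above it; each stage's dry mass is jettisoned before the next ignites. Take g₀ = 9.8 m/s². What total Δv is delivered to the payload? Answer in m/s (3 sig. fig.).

Δv ≈ 11000 m/s

Ignition mass of stage 1 = 146,000+19,300 + 17,900+2,070 + 3,880 = 189,150 kg.
Stage 1: m₀ = 189,150 kg, m_f = 189,150 − 146,000 = 43,150 kg; Δv = 440×9.8×ln(4.384) = 4312.0×1.4779 ≈ 6373 m/s.
Stage 2: m₀ = 23,850 kg, m_f = 23,850 − 17,900 = 5,950 kg; Δv = 342×9.8×ln(4.008) = 3351.6×1.3884 ≈ 4653 m/s.
Total Δv = 6373 + 4653 = 11026 m/s.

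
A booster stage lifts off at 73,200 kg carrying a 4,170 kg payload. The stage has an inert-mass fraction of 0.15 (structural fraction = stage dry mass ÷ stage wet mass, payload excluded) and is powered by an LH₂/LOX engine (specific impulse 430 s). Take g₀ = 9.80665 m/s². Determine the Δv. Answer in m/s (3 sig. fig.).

Stage wet mass = m₀ − payload = 73,200 − 4,170 = 69,030 kg.
Stage dry mass = ε × stage wet mass = 0.15 × 69,030 = 10,354.5 kg.
Burnout mass m_f = stage dry + payload = 10,354.5 + 4,170 = 14,524.5 kg.
v_e = Isp · g₀ = 430 × 9.80665 = 4216.9 m/s.
Rocket equation: Δv = v_e · ln(73,200/14,524.5) = 4216.9 × ln(5.04) = 4216.9 × 1.6174 ≈ 6820 m/s.

Δv ≈ 6820 m/s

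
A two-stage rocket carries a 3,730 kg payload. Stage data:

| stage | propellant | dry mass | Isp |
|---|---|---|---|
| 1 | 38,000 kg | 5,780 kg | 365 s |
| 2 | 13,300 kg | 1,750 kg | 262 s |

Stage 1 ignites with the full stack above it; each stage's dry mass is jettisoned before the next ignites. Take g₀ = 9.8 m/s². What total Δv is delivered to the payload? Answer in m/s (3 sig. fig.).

Ignition mass of stage 1 = 38,000+5,780 + 13,300+1,750 + 3,730 = 62,560 kg.
Stage 1: m₀ = 62,560 kg, m_f = 62,560 − 38,000 = 24,560 kg; Δv = 365×9.8×ln(2.547) = 3577.0×0.9350 ≈ 3345 m/s.
Stage 2: m₀ = 18,780 kg, m_f = 18,780 − 13,300 = 5,480 kg; Δv = 262×9.8×ln(3.427) = 2567.6×1.2317 ≈ 3162 m/s.
Total Δv = 3345 + 3162 = 6507 m/s.

Δv ≈ 6510 m/s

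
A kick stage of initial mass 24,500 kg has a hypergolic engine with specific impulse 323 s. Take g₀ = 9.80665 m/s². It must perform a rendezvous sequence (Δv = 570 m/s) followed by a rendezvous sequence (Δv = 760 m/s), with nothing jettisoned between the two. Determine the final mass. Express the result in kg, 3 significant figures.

v_e = Isp · g₀ = 323 × 9.80665 = 3167.5 m/s.
After the first burn: m = 24500 × exp(−570/3167.5) = 24500 × 0.83531 = 20,465.1 kg.
After the second burn: m = 20,465.1 × exp(−760/3167.5) = 20,465.1 × 0.78668 = 16,099.5 kg.

final mass ≈ 16100 kg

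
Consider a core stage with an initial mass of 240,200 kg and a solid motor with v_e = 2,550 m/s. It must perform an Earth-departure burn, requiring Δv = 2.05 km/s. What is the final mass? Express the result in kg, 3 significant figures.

m₀/m_f = exp(Δv / v_e) = exp(2050 / 2550.0) = exp(0.8039) = 2.2343.
m_f = m₀ / 2.2343 = 240,200 / 2.2343 = 107,506 kg.

final mass ≈ 108000 kg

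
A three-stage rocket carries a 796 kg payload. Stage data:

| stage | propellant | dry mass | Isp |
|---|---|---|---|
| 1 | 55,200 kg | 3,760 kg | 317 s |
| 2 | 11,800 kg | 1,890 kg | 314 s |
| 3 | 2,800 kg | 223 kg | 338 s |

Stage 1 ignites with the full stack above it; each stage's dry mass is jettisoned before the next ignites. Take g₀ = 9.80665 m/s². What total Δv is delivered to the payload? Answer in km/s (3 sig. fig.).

Δv ≈ 11.8 km/s

Ignition mass of stage 1 = 55,200+3,760 + 11,800+1,890 + 2,800+223 + 796 = 76,469 kg.
Stage 1: m₀ = 76,469 kg, m_f = 76,469 − 55,200 = 21,269 kg; Δv = 317×9.80665×ln(3.595) = 3108.7×1.2796 ≈ 3978 m/s.
Stage 2: m₀ = 17,509 kg, m_f = 17,509 − 11,800 = 5,709 kg; Δv = 314×9.80665×ln(3.067) = 3079.3×1.1207 ≈ 3451 m/s.
Stage 3: m₀ = 3,819 kg, m_f = 3,819 − 2,800 = 1,019 kg; Δv = 338×9.80665×ln(3.748) = 3314.6×1.3212 ≈ 4379 m/s.
Total Δv = 3978 + 3451 + 4379 = 11808 m/s.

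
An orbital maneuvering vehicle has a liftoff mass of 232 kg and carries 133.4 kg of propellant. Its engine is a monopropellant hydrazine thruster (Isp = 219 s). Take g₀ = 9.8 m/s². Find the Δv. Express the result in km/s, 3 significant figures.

Δv ≈ 1.84 km/s

v_e = Isp · g₀ = 219 × 9.8 = 2146.2 m/s.
m_f = m₀ − m_prop = 232 − 133.4 = 98.6 kg.
By the Tsiolkovsky rocket equation, Δv = v_e · ln(m₀/m_f) = 2146.2 × ln(2.353) = 2146.2 × 0.8557 ≈ 1836.4 m/s.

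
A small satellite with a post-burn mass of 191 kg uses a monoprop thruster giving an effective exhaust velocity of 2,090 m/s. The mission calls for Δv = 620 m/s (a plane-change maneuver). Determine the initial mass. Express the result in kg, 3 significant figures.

From the ideal rocket equation, m₀/m_f = exp(Δv / v_e) = exp(620 / 2090.0) = exp(0.2967) = 1.3453.
m₀ = m_f × 1.3453 = 191 × 1.3453 = 256.952 kg.

initial mass ≈ 257 kg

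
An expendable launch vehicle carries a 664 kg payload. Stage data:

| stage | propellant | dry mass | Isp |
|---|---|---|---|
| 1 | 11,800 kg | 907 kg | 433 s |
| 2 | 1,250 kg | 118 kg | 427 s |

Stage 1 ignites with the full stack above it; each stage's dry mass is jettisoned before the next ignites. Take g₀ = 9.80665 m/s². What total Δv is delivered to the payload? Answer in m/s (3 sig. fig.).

Ignition mass of stage 1 = 11,800+907 + 1,250+118 + 664 = 14,739 kg.
Stage 1: m₀ = 14,739 kg, m_f = 14,739 − 11,800 = 2,939 kg; Δv = 433×9.80665×ln(5.015) = 4246.3×1.6124 ≈ 6847 m/s.
Stage 2: m₀ = 2,032 kg, m_f = 2,032 − 1,250 = 782 kg; Δv = 427×9.80665×ln(2.598) = 4187.4×0.9549 ≈ 3999 m/s.
Total Δv = 6847 + 3999 = 10846 m/s.

Δv ≈ 10800 m/s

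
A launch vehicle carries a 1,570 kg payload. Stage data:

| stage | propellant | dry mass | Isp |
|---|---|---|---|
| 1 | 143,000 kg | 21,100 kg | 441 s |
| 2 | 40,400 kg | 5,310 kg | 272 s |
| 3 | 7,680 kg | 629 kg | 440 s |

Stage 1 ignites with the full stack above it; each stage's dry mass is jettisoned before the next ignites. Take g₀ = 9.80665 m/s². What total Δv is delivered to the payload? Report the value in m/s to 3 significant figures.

Ignition mass of stage 1 = 143,000+21,100 + 40,400+5,310 + 7,680+629 + 1,570 = 219,689 kg.
Stage 1: m₀ = 219,689 kg, m_f = 219,689 − 143,000 = 76,689 kg; Δv = 441×9.80665×ln(2.865) = 4324.7×1.0525 ≈ 4552 m/s.
Stage 2: m₀ = 55,589 kg, m_f = 55,589 − 40,400 = 15,189 kg; Δv = 272×9.80665×ln(3.66) = 2667.4×1.2974 ≈ 3461 m/s.
Stage 3: m₀ = 9,879 kg, m_f = 9,879 − 7,680 = 2,199 kg; Δv = 440×9.80665×ln(4.492) = 4314.9×1.5024 ≈ 6483 m/s.
Total Δv = 4552 + 3461 + 6483 = 14496 m/s.

Δv ≈ 14500 m/s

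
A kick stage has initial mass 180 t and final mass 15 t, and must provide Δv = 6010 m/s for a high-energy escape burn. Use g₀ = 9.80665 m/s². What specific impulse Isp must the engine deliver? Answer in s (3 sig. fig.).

ln(m₀/m_f) = ln(180000/15000) = ln(12) = 2.4849.
From the ideal rocket equation, v_e = Δv / ln(m₀/m_f) = 6010 / 2.4849 = 2418.6 m/s.
Isp = v_e / g₀ = 2418.6 / 9.80665 = 246.6 s.

Isp ≈ 247 s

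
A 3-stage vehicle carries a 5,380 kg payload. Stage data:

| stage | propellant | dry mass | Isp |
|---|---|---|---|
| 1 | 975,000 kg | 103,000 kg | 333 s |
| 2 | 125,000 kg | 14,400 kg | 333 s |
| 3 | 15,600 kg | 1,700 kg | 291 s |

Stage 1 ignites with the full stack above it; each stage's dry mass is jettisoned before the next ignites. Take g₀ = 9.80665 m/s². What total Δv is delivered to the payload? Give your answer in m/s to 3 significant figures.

Δv ≈ 13200 m/s

Ignition mass of stage 1 = 975,000+103,000 + 125,000+14,400 + 15,600+1,700 + 5,380 = 1,240,080 kg.
Stage 1: m₀ = 1,240,080 kg, m_f = 1,240,080 − 975,000 = 265,080 kg; Δv = 333×9.80665×ln(4.678) = 3265.6×1.5429 ≈ 5039 m/s.
Stage 2: m₀ = 162,080 kg, m_f = 162,080 − 125,000 = 37,080 kg; Δv = 333×9.80665×ln(4.371) = 3265.6×1.4750 ≈ 4817 m/s.
Stage 3: m₀ = 22,680 kg, m_f = 22,680 − 15,600 = 7,080 kg; Δv = 291×9.80665×ln(3.203) = 2853.7×1.1642 ≈ 3322 m/s.
Total Δv = 5039 + 4817 + 3322 = 13178 m/s.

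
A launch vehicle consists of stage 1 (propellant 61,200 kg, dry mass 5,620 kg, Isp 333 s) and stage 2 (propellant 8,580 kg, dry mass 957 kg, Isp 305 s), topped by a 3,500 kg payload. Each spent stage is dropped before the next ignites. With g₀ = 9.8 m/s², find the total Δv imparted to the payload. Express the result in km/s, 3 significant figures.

Ignition mass of stage 1 = 61,200+5,620 + 8,580+957 + 3,500 = 79,857 kg.
Stage 1: m₀ = 79,857 kg, m_f = 79,857 − 61,200 = 18,657 kg; Δv = 333×9.8×ln(4.28) = 3263.4×1.4540 ≈ 4745 m/s.
Stage 2: m₀ = 13,037 kg, m_f = 13,037 − 8,580 = 4,457 kg; Δv = 305×9.8×ln(2.925) = 2989.0×1.0733 ≈ 3208 m/s.
Total Δv = 4745 + 3208 = 7953 m/s.

Δv ≈ 7.95 km/s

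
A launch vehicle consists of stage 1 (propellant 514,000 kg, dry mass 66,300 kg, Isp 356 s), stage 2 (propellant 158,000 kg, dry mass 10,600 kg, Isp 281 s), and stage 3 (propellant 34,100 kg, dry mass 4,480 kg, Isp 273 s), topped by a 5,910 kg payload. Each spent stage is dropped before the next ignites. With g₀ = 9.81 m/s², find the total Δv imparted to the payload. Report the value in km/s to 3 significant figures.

Δv ≈ 11.3 km/s

Ignition mass of stage 1 = 514,000+66,300 + 158,000+10,600 + 34,100+4,480 + 5,910 = 793,390 kg.
Stage 1: m₀ = 793,390 kg, m_f = 793,390 − 514,000 = 279,390 kg; Δv = 356×9.81×ln(2.84) = 3492.4×1.0437 ≈ 3645 m/s.
Stage 2: m₀ = 213,090 kg, m_f = 213,090 − 158,000 = 55,090 kg; Δv = 281×9.81×ln(3.868) = 2756.6×1.3527 ≈ 3729 m/s.
Stage 3: m₀ = 44,490 kg, m_f = 44,490 − 34,100 = 10,390 kg; Δv = 273×9.81×ln(4.282) = 2678.1×1.4544 ≈ 3895 m/s.
Total Δv = 3645 + 3729 + 3895 = 11269 m/s.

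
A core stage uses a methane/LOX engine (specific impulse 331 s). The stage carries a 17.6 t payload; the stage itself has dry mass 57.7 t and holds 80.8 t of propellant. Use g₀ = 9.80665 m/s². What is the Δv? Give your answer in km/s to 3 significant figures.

v_e = Isp · g₀ = 331 × 9.80665 = 3246.0 m/s.
m₀ = payload + dry + propellant = 17.6 + 57.7 + 80.8 = 156.1 t.
m_f = payload + dry = 17.6 + 57.7 = 75.3 t.
Using Δv = v_e ln(m₀/m_f): Δv = v_e · ln(m₀/m_f) = 3246.0 × ln(2.073) = 3246.0 × 0.7290 ≈ 2366.4 m/s.

Δv ≈ 2.37 km/s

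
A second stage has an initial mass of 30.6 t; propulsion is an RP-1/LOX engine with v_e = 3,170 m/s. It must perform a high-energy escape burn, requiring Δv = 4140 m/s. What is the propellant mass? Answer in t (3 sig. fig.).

From the ideal rocket equation, m₀/m_f = exp(Δv / v_e) = exp(4140 / 3170.0) = exp(1.3060) = 3.6914.
m_f = 30.6 / 3.6914 = 8.28954 t, so propellant = m₀ − m_f = 30.6 − 8.28954 = 22.31046 t.

propellant mass ≈ 22.3 t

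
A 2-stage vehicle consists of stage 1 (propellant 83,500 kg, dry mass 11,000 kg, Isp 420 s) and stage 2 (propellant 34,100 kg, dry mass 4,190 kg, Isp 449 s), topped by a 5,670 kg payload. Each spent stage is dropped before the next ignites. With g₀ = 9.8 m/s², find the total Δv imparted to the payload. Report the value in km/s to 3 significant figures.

Ignition mass of stage 1 = 83,500+11,000 + 34,100+4,190 + 5,670 = 138,460 kg.
Stage 1: m₀ = 138,460 kg, m_f = 138,460 − 83,500 = 54,960 kg; Δv = 420×9.8×ln(2.519) = 4116.0×0.9240 ≈ 3803 m/s.
Stage 2: m₀ = 43,960 kg, m_f = 43,960 − 34,100 = 9,860 kg; Δv = 449×9.8×ln(4.458) = 4400.2×1.4948 ≈ 6577 m/s.
Total Δv = 3803 + 6577 = 10380 m/s.

Δv ≈ 10.4 km/s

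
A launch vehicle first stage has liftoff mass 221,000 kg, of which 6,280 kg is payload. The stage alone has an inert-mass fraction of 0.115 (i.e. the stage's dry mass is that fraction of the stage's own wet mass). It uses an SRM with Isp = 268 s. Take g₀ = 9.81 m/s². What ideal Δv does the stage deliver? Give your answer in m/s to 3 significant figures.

Stage wet mass = m₀ − payload = 221,000 − 6,280 = 214,720 kg.
Stage dry mass = ε × stage wet mass = 0.115 × 214,720 = 24,692.8 kg.
Burnout mass m_f = stage dry + payload = 24,692.8 + 6,280 = 30,972.8 kg.
v_e = Isp · g₀ = 268 × 9.81 = 2629.1 m/s.
Δv = v_e · ln(221,000/30,972.8) = 2629.1 × ln(7.135) = 2629.1 × 1.9651 ≈ 5166 m/s.

Δv ≈ 5170 m/s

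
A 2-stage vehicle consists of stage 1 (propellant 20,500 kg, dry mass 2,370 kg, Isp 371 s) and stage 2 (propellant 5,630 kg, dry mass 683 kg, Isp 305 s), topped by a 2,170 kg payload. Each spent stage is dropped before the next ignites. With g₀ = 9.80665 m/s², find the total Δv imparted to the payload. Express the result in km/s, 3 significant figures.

Δv ≈ 7.12 km/s

Ignition mass of stage 1 = 20,500+2,370 + 5,630+683 + 2,170 = 31,353 kg.
Stage 1: m₀ = 31,353 kg, m_f = 31,353 − 20,500 = 10,853 kg; Δv = 371×9.80665×ln(2.889) = 3638.3×1.0609 ≈ 3860 m/s.
Stage 2: m₀ = 8,483 kg, m_f = 8,483 − 5,630 = 2,853 kg; Δv = 305×9.80665×ln(2.973) = 2991.0×1.0897 ≈ 3259 m/s.
Total Δv = 3860 + 3259 = 7119 m/s.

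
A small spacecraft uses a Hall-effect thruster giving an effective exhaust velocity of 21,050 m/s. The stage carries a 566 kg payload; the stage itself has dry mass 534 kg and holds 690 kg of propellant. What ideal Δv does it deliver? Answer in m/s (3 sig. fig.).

Δv ≈ 10200 m/s

m₀ = payload + dry + propellant = 566 + 534 + 690 = 1,790 kg.
m_f = payload + dry = 566 + 534 = 1,100 kg.
Δv = v_e · ln(m₀/m_f) = 21050.0 × ln(1.627) = 21050.0 × 0.4869 ≈ 10249.4 m/s.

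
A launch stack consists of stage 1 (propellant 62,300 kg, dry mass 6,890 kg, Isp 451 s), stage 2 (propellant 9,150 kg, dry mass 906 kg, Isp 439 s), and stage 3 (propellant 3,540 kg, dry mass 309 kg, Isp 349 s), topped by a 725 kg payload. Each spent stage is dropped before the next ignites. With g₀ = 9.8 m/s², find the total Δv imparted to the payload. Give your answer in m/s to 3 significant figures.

Δv ≈ 15300 m/s

Ignition mass of stage 1 = 62,300+6,890 + 9,150+906 + 3,540+309 + 725 = 83,820 kg.
Stage 1: m₀ = 83,820 kg, m_f = 83,820 − 62,300 = 21,520 kg; Δv = 451×9.8×ln(3.895) = 4419.8×1.3597 ≈ 6010 m/s.
Stage 2: m₀ = 14,630 kg, m_f = 14,630 − 9,150 = 5,480 kg; Δv = 439×9.8×ln(2.67) = 4302.2×0.9820 ≈ 4225 m/s.
Stage 3: m₀ = 4,574 kg, m_f = 4,574 − 3,540 = 1,034 kg; Δv = 349×9.8×ln(4.424) = 3420.2×1.4870 ≈ 5086 m/s.
Total Δv = 6010 + 4225 + 5086 = 15321 m/s.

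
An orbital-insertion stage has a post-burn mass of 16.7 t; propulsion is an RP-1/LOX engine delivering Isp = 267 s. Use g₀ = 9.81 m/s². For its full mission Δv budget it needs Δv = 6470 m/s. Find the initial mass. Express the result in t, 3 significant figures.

initial mass ≈ 197 t

v_e = Isp · g₀ = 267 × 9.81 = 2619.3 m/s.
m₀/m_f = exp(Δv / v_e) = exp(6470 / 2619.3) = exp(2.4702) = 11.8243.
m₀ = m_f × 11.8243 = 16.7 × 11.8243 = 197.466 t.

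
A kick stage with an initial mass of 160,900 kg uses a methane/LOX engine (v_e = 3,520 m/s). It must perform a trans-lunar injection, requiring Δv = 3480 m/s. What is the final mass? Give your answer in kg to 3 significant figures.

final mass ≈ 59900 kg

m₀/m_f = exp(Δv / v_e) = exp(3480 / 3520.0) = exp(0.9886) = 2.6876.
m_f = m₀ / 2.6876 = 160,900 / 2.6876 = 59,867.5 kg.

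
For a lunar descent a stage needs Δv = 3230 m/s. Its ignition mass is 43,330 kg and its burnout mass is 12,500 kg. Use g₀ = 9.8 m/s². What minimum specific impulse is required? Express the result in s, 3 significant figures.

Isp ≈ 265 s

ln(m₀/m_f) = ln(43330/12500) = ln(3.466) = 1.2431.
v_e = Δv / ln(m₀/m_f) = 3230 / 1.2431 = 2598.3 m/s.
Isp = v_e / g₀ = 2598.3 / 9.8 = 265.1 s.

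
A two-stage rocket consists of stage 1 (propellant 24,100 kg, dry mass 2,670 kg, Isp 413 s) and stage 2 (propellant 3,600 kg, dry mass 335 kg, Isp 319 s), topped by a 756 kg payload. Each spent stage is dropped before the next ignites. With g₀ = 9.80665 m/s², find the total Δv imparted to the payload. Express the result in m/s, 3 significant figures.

Ignition mass of stage 1 = 24,100+2,670 + 3,600+335 + 756 = 31,461 kg.
Stage 1: m₀ = 31,461 kg, m_f = 31,461 − 24,100 = 7,361 kg; Δv = 413×9.80665×ln(4.274) = 4050.1×1.4526 ≈ 5883 m/s.
Stage 2: m₀ = 4,691 kg, m_f = 4,691 − 3,600 = 1,091 kg; Δv = 319×9.80665×ln(4.3) = 3128.3×1.4586 ≈ 4563 m/s.
Total Δv = 5883 + 4563 = 10446 m/s.

Δv ≈ 10400 m/s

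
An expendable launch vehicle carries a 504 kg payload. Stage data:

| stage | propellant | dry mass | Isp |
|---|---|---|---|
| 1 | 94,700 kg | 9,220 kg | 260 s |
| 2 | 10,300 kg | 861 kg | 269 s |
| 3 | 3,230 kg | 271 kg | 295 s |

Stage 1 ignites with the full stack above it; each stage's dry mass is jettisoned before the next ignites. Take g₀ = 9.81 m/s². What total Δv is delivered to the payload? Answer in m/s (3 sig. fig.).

Ignition mass of stage 1 = 94,700+9,220 + 10,300+861 + 3,230+271 + 504 = 119,086 kg.
Stage 1: m₀ = 119,086 kg, m_f = 119,086 − 94,700 = 24,386 kg; Δv = 260×9.81×ln(4.883) = 2550.6×1.5858 ≈ 4045 m/s.
Stage 2: m₀ = 15,166 kg, m_f = 15,166 − 10,300 = 4,866 kg; Δv = 269×9.81×ln(3.117) = 2638.9×1.1368 ≈ 3000 m/s.
Stage 3: m₀ = 4,005 kg, m_f = 4,005 − 3,230 = 775 kg; Δv = 295×9.81×ln(5.168) = 2894.0×1.6424 ≈ 4753 m/s.
Total Δv = 4045 + 3000 + 4753 = 11798 m/s.

Δv ≈ 11800 m/s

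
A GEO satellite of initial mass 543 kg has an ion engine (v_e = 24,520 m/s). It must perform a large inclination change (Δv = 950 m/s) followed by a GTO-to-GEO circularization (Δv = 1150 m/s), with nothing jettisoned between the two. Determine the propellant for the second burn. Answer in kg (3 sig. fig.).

propellant for the second burn ≈ 23.9 kg

After the first burn: m = 543 × exp(−950/24520.0) = 543 × 0.96200 = 522.366 kg.
After the second burn: m = 522.366 × exp(−1150/24520.0) = 522.366 × 0.95418 = 498.431 kg.
Second-burn propellant = 522.366 − 498.431 = 23.935 kg.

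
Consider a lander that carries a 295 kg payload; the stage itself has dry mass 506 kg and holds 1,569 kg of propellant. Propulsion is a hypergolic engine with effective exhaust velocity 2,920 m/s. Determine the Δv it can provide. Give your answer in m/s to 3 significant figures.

m₀ = payload + dry + propellant = 295 + 506 + 1,569 = 2,370 kg.
m_f = payload + dry = 295 + 506 = 801 kg.
Δv = v_e · ln(m₀/m_f) = 2920.0 × ln(2.959) = 2920.0 × 1.0848 ≈ 3167.6 m/s.

Δv ≈ 3170 m/s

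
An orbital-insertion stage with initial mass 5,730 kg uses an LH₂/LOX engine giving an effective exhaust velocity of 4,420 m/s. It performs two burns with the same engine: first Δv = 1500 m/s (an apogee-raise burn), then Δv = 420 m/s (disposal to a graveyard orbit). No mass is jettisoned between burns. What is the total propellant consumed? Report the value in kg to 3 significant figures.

After the first burn: m = 5730 × exp(−1500/4420.0) = 5730 × 0.71222 = 4,081.02 kg.
After the second burn: m = 4,081.02 × exp(−420/4420.0) = 4,081.02 × 0.90935 = 3,711.08 kg.
Total propellant = m₀ − m_final = 5730 − 3,711.08 = 2,018.92 kg.

total propellant consumed ≈ 2020 kg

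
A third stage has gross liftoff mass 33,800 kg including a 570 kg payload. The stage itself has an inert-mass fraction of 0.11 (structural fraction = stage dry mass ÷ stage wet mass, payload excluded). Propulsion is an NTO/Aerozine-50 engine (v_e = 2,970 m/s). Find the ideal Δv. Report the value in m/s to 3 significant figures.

Δv ≈ 6180 m/s

Stage wet mass = m₀ − payload = 33,800 − 570 = 33,230 kg.
Stage dry mass = ε × stage wet mass = 0.11 × 33,230 = 3,655.3 kg.
Burnout mass m_f = stage dry + payload = 3,655.3 + 570 = 4,225.3 kg.
Rocket equation: Δv = v_e · ln(33,800/4,225.3) = 2970.0 × ln(7.999) = 2970.0 × 2.0794 ≈ 6176 m/s.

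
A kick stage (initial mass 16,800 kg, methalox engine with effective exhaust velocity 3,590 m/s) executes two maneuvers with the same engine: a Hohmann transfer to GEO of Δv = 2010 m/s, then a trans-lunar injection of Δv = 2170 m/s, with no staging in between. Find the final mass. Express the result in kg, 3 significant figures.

After the first burn: m = 16800 × exp(−2010/3590.0) = 16800 × 0.57127 = 9,597.34 kg.
After the second burn: m = 9,597.34 × exp(−2170/3590.0) = 9,597.34 × 0.54637 = 5,243.7 kg.

final mass ≈ 5240 kg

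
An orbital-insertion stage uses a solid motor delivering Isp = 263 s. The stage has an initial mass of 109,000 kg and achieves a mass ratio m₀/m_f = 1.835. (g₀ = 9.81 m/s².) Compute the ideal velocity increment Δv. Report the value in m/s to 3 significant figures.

Δv ≈ 1570 m/s

v_e = Isp · g₀ = 263 × 9.81 = 2580.0 m/s.
Using Δv = v_e ln(m₀/m_f): Δv = v_e · ln(1.835) = 2580.0 × 0.6070 ≈ 1566.2 m/s.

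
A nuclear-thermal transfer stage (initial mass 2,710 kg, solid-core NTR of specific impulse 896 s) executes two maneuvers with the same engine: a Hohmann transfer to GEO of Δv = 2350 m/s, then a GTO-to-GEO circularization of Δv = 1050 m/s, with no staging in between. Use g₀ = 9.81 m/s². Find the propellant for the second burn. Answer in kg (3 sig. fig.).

propellant for the second burn ≈ 234 kg

v_e = Isp · g₀ = 896 × 9.81 = 8789.8 m/s.
After the first burn: m = 2710 × exp(−2350/8789.8) = 2710 × 0.76540 = 2,074.23 kg.
After the second burn: m = 2,074.23 × exp(−1050/8789.8) = 2,074.23 × 0.88740 = 1,840.67 kg.
Second-burn propellant = 2,074.23 − 1,840.67 = 233.56 kg.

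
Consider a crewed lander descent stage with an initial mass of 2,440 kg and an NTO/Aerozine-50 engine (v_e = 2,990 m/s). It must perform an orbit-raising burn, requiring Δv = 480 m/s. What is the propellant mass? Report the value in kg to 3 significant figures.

propellant mass ≈ 362 kg

From the ideal rocket equation, m₀/m_f = exp(Δv / v_e) = exp(480 / 2990.0) = exp(0.1605) = 1.1741.
m_f = 2,440 / 1.1741 = 2,078.19 kg, so propellant = m₀ − m_f = 2,440 − 2,078.19 = 361.81 kg.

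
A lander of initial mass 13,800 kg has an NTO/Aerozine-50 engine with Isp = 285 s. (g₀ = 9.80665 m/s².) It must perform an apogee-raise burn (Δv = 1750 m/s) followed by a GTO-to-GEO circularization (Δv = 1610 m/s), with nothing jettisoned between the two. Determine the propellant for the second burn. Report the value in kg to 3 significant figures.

propellant for the second burn ≈ 3230 kg

v_e = Isp · g₀ = 285 × 9.80665 = 2794.9 m/s.
After the first burn: m = 13800 × exp(−1750/2794.9) = 13800 × 0.53465 = 7,378.17 kg.
After the second burn: m = 7,378.17 × exp(−1610/2794.9) = 7,378.17 × 0.56211 = 4,147.34 kg.
Second-burn propellant = 7,378.17 − 4,147.34 = 3,230.83 kg.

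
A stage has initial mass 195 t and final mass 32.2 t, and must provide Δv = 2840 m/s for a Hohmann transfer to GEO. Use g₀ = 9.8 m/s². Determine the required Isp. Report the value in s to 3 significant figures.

ln(m₀/m_f) = ln(195000/32200) = ln(6.056) = 1.8010.
By the Tsiolkovsky rocket equation, v_e = Δv / ln(m₀/m_f) = 2840 / 1.8010 = 1576.9 m/s.
Isp = v_e / g₀ = 1576.9 / 9.8 = 160.9 s.

Isp ≈ 161 s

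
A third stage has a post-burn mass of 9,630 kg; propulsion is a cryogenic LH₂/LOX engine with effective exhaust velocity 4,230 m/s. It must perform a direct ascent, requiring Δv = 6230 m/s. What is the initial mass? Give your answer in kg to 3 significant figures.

initial mass ≈ 42000 kg

By the Tsiolkovsky rocket equation, m₀/m_f = exp(Δv / v_e) = exp(6230 / 4230.0) = exp(1.4728) = 4.3615.
m₀ = m_f × 4.3615 = 9,630 × 4.3615 = 42,001.2 kg.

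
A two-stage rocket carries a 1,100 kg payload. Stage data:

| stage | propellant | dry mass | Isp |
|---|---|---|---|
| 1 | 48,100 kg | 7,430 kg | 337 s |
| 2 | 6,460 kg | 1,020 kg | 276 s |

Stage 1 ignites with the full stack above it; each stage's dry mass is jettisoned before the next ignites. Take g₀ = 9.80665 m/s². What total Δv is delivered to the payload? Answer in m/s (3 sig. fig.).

Ignition mass of stage 1 = 48,100+7,430 + 6,460+1,020 + 1,100 = 64,110 kg.
Stage 1: m₀ = 64,110 kg, m_f = 64,110 − 48,100 = 16,010 kg; Δv = 337×9.80665×ln(4.004) = 3304.8×1.3874 ≈ 4585 m/s.
Stage 2: m₀ = 8,580 kg, m_f = 8,580 − 6,460 = 2,120 kg; Δv = 276×9.80665×ln(4.047) = 2706.6×1.3980 ≈ 3784 m/s.
Total Δv = 4585 + 3784 = 8369 m/s.

Δv ≈ 8370 m/s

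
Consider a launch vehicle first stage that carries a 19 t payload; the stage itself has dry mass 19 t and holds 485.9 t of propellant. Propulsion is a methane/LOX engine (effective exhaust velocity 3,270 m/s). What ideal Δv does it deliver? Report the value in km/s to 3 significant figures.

m₀ = payload + dry + propellant = 19 + 19 + 485.9 = 523.9 t.
m_f = payload + dry = 19 + 19 = 38 t.
Δv = v_e · ln(m₀/m_f) = 3270.0 × ln(13.79) = 3270.0 × 2.6237 ≈ 8579.5 m/s.

Δv ≈ 8.58 km/s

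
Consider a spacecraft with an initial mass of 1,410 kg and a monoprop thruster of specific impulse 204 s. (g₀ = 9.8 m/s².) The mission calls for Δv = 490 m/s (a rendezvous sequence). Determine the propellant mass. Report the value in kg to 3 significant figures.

v_e = Isp · g₀ = 204 × 9.8 = 1999.2 m/s.
m₀/m_f = exp(Δv / v_e) = exp(490 / 1999.2) = exp(0.2451) = 1.2777.
m_f = 1,410 / 1.2777 = 1,103.55 kg, so propellant = m₀ − m_f = 1,410 − 1,103.55 = 306.45 kg.

propellant mass ≈ 306 kg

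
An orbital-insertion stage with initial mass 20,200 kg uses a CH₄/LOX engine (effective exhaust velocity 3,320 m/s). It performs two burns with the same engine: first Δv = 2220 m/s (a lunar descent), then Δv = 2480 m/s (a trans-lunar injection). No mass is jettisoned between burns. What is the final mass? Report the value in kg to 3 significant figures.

final mass ≈ 4900 kg

After the first burn: m = 20200 × exp(−2220/3320.0) = 20200 × 0.51239 = 10,350.3 kg.
After the second burn: m = 10,350.3 × exp(−2480/3320.0) = 10,350.3 × 0.47379 = 4,903.87 kg.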